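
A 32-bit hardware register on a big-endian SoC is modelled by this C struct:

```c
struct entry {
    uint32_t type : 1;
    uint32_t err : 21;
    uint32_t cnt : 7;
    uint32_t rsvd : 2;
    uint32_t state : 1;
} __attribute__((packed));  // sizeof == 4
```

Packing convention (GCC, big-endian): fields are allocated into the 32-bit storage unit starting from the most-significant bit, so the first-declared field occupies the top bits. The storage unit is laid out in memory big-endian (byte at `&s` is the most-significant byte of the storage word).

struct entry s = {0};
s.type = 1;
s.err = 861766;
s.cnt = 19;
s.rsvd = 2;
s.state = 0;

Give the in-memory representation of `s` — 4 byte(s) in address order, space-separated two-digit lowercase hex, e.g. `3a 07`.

[31+:1] type=1 & 0x1 = 0x1; word=0x80000000
[10+:21] err=861766 & 0x1fffff = 0xd2646; word=0xb4991800
[3+:7] cnt=19 & 0x7f = 0x13; word=0xb4991898
[1+:2] rsvd=2 & 0x3 = 0x2; word=0xb499189c
[0+:1] state=0 & 0x1 = 0x0; word=0xb499189c
word = 0xb499189c → big-endian bytes:
  [0]=0xb4  [1]=0x99  [2]=0x18  [3]=0x9c

b4 99 18 9c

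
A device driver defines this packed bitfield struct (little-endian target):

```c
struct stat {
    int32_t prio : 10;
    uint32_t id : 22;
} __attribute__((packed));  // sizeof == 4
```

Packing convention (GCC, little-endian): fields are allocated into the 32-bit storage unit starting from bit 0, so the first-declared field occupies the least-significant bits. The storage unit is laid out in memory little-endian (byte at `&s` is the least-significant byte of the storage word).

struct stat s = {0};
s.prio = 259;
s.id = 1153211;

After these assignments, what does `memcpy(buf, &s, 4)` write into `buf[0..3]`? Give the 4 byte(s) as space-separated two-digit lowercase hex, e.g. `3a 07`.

prio (10b) val=259 bits=0x103 at bit 0: 0x00000103
id (22b) val=1153211 bits=0x1198bb at bit 10: 0x4662ed03
word = 0x4662ed03 → little-endian bytes:
  [0]=0x03  [1]=0xed  [2]=0x62  [3]=0x46

03 ed 62 46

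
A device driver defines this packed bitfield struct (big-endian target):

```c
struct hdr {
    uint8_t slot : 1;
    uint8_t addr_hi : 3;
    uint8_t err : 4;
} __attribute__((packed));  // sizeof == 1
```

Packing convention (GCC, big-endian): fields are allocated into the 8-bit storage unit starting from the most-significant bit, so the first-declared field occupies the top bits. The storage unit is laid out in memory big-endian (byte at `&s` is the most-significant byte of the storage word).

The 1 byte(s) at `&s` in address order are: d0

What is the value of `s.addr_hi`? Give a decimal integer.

[0]=0xd0 (big-endian) → word 0xd0
slot [7+:1] = (word>>7) & 0x1 = 1
addr_hi [4+:3] = (word>>4) & 0x7 = 5  ←
err [0+:4] = (word>>0) & 0xf = 0

5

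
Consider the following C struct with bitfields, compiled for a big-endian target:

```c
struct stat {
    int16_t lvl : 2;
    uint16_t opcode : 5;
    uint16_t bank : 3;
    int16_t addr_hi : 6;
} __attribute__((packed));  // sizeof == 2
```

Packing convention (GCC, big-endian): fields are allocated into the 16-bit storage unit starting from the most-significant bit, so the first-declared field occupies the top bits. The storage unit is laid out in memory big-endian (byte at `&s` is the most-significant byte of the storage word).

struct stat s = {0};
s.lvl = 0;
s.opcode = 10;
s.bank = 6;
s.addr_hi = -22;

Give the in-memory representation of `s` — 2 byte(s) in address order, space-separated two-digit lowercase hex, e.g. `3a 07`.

lvl (2b) val=0 bits=0x0 at bit 14: 0x0000
opcode (5b) val=10 bits=0xa at bit 9: 0x1400
bank (3b) val=6 bits=0x6 at bit 6: 0x1580
addr_hi (6b) val=-22 bits=0x2a at bit 0: 0x15aa
word = 0x15aa → big-endian bytes:
  [0]=0x15  [1]=0xaa

15 aa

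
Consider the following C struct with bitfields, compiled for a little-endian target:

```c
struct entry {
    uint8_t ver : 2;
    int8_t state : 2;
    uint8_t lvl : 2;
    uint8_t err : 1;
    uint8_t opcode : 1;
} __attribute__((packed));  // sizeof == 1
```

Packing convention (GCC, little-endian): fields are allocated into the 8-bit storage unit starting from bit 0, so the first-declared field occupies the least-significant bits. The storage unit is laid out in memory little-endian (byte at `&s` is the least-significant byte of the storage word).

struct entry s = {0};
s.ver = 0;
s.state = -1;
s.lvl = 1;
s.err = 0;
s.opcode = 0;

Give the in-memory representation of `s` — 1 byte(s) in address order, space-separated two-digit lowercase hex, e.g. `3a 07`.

ver (2b) val=0 bits=0x0 at bit 0: 0x00
state (2b) val=-1 bits=0x3 at bit 2: 0x0c
lvl (2b) val=1 bits=0x1 at bit 4: 0x1c
err (1b) val=0 bits=0x0 at bit 6: 0x1c
opcode (1b) val=0 bits=0x0 at bit 7: 0x1c
word = 0x1c → little-endian bytes:
  [0]=0x1c

1c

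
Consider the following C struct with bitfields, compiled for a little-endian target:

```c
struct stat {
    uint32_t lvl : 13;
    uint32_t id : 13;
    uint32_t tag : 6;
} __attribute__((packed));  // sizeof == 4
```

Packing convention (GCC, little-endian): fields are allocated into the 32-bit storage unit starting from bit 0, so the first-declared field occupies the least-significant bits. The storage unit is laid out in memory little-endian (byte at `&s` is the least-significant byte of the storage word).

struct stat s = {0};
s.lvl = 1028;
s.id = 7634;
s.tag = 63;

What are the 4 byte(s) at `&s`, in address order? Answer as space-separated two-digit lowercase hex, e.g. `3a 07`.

[0+:13] lvl=1028 & 0x1fff = 0x404; word=0x00000404
[13+:13] id=7634 & 0x1fff = 0x1dd2; word=0x03ba4404
[26+:6] tag=63 & 0x3f = 0x3f; word=0xffba4404
word = 0xffba4404 → little-endian bytes:
  [0]=0x04  [1]=0x44  [2]=0xba  [3]=0xff

04 44 ba ff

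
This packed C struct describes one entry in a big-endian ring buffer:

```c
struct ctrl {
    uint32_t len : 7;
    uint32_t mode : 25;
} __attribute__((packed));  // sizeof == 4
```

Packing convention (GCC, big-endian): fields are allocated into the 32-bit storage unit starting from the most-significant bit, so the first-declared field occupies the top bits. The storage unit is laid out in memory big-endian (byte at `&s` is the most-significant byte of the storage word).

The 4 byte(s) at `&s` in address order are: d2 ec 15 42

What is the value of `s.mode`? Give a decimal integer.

15471938

[0]=0xd2 [1]=0xec [2]=0x15 [3]=0x42 (big-endian) → word 0xd2ec1542
len:7 @ bit 25 → (0xd2ec1542>>25)&0x7f = 0x69
mode:25 @ bit 0 → (0xd2ec1542>>0)&0x1ffffff = 0xec1542  ←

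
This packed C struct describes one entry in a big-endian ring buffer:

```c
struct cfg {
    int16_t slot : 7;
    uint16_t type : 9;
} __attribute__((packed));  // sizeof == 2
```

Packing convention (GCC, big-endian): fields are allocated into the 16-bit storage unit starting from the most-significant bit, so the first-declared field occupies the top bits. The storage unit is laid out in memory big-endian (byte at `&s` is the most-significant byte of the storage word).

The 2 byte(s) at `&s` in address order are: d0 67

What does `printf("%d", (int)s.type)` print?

103

[0]=0xd0 [1]=0x67 (big-endian) → word 0xd067
slot [9+:7] = (word>>9) & 0x7f = 104
type [0+:9] = (word>>0) & 0x1ff = 103  ←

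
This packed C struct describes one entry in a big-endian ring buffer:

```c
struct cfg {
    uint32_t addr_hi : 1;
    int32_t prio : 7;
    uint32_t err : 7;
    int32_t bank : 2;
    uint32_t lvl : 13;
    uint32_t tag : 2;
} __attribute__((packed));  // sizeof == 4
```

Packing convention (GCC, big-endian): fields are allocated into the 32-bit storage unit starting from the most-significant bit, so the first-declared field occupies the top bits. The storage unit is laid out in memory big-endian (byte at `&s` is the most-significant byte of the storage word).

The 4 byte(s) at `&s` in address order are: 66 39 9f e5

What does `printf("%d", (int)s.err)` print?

[0]=0x66 [1]=0x39 [2]=0x9f [3]=0xe5 (big-endian) → word 0x66399fe5
addr_hi [31+:1] = (word>>31) & 0x1 = 0
prio [24+:7] = (word>>24) & 0x7f = 102
err [17+:7] = (word>>17) & 0x7f = 28  ←
bank [15+:2] = (word>>15) & 0x3 = 3
lvl [2+:13] = (word>>2) & 0x1fff = 2041
tag [0+:2] = (word>>0) & 0x3 = 1

28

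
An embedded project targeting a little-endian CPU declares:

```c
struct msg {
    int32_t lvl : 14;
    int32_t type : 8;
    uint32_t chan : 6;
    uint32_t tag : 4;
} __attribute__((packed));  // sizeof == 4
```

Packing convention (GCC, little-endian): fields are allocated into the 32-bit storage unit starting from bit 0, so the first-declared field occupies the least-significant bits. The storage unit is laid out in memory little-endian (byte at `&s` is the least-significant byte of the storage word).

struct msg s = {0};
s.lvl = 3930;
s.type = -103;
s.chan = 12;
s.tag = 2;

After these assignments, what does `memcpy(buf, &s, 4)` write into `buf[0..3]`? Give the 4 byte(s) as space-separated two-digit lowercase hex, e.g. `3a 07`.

5a 4f 26 23

[0+:14] lvl=3930 & 0x3fff = 0xf5a; word=0x00000f5a
[14+:8] type=-103 & 0xff = 0x99; word=0x00264f5a
[22+:6] chan=12 & 0x3f = 0xc; word=0x03264f5a
[28+:4] tag=2 & 0xf = 0x2; word=0x23264f5a
word = 0x23264f5a → little-endian bytes:
  [0]=0x5a  [1]=0x4f  [2]=0x26  [3]=0x23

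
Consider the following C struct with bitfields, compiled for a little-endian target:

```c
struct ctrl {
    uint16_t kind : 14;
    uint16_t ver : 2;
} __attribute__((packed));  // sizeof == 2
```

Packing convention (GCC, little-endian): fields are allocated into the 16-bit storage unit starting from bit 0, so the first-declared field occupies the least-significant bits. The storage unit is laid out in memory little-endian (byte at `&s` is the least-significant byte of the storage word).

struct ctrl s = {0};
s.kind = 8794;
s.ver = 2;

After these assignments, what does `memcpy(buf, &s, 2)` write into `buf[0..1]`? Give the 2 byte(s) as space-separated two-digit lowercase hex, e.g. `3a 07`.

[0+:14] kind=8794 & 0x3fff = 0x225a; word=0x225a
[14+:2] ver=2 & 0x3 = 0x2; word=0xa25a
word = 0xa25a → little-endian bytes:
  [0]=0x5a  [1]=0xa2

5a a2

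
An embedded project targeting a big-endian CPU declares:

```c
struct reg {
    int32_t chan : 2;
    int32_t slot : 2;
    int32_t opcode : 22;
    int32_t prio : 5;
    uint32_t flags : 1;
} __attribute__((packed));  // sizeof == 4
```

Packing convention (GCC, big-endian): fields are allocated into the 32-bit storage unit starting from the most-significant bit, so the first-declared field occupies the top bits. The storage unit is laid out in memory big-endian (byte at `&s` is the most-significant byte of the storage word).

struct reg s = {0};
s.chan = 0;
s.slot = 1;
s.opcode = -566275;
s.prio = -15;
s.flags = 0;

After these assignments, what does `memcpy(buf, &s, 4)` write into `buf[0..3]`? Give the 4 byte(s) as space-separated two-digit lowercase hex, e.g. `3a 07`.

[30+:2] chan=0 & 0x3 = 0x0; word=0x00000000
[28+:2] slot=1 & 0x3 = 0x1; word=0x10000000
[6+:22] opcode=-566275 & 0x3fffff = 0x375bfd; word=0x1dd6ff40
[1+:5] prio=-15 & 0x1f = 0x11; word=0x1dd6ff62
[0+:1] flags=0 & 0x1 = 0x0; word=0x1dd6ff62
word = 0x1dd6ff62 → big-endian bytes:
  [0]=0x1d  [1]=0xd6  [2]=0xff  [3]=0x62

1d d6 ff 62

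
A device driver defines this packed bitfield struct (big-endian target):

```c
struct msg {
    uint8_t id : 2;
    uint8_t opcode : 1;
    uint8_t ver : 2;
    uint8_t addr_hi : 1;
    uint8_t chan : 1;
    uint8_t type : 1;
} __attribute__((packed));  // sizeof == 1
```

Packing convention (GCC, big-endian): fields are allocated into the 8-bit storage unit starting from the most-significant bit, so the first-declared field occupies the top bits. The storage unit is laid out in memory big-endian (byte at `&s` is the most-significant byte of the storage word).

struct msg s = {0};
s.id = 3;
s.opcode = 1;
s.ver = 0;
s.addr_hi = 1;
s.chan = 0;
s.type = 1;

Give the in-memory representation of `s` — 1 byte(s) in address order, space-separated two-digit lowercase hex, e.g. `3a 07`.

[6+:2] id=3 & 0x3 = 0x3; word=0xc0
[5+:1] opcode=1 & 0x1 = 0x1; word=0xe0
[3+:2] ver=0 & 0x3 = 0x0; word=0xe0
[2+:1] addr_hi=1 & 0x1 = 0x1; word=0xe4
[1+:1] chan=0 & 0x1 = 0x0; word=0xe4
[0+:1] type=1 & 0x1 = 0x1; word=0xe5
word = 0xe5 → big-endian bytes:
  [0]=0xe5

e5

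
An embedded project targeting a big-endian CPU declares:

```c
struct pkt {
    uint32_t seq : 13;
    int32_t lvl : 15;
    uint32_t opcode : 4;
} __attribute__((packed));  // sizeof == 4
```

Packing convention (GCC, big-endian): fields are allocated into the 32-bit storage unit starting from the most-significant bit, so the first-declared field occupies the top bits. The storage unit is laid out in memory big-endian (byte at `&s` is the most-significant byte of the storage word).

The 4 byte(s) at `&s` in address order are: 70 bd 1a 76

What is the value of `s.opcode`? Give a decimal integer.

6

[0]=0x70 [1]=0xbd [2]=0x1a [3]=0x76 (big-endian) → word 0x70bd1a76
seq:13 @ bit 19 → (0x70bd1a76>>19)&0x1fff = 0xe17
lvl:15 @ bit 4 → (0x70bd1a76>>4)&0x7fff = 0x51a7
opcode:4 @ bit 0 → (0x70bd1a76>>0)&0xf = 0x6  ←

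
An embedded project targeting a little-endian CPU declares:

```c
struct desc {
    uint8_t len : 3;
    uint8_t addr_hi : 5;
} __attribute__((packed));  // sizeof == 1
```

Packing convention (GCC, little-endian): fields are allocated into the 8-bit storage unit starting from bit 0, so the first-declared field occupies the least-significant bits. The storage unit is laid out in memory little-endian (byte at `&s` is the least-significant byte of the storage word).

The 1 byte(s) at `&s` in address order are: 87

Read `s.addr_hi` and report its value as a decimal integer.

16

[0]=0x87 (little-endian) → word 0x87
len [0+:3] = (word>>0) & 0x7 = 7
addr_hi [3+:5] = (word>>3) & 0x1f = 16  ←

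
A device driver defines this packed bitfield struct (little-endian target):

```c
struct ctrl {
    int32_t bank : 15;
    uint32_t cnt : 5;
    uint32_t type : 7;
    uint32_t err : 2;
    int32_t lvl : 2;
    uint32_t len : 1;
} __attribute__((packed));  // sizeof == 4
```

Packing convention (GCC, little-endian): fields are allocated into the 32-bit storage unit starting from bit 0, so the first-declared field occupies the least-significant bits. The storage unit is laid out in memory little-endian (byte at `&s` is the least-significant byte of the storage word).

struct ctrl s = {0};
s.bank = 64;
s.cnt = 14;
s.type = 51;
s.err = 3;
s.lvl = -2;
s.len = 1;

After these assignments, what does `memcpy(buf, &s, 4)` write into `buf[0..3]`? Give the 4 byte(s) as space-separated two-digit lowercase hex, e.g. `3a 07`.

40 00 37 db

[0+:15] bank=64 & 0x7fff = 0x40; word=0x00000040
[15+:5] cnt=14 & 0x1f = 0xe; word=0x00070040
[20+:7] type=51 & 0x7f = 0x33; word=0x03370040
[27+:2] err=3 & 0x3 = 0x3; word=0x1b370040
[29+:2] lvl=-2 & 0x3 = 0x2; word=0x5b370040
[31+:1] len=1 & 0x1 = 0x1; word=0xdb370040
word = 0xdb370040 → little-endian bytes:
  [0]=0x40  [1]=0x00  [2]=0x37  [3]=0xdb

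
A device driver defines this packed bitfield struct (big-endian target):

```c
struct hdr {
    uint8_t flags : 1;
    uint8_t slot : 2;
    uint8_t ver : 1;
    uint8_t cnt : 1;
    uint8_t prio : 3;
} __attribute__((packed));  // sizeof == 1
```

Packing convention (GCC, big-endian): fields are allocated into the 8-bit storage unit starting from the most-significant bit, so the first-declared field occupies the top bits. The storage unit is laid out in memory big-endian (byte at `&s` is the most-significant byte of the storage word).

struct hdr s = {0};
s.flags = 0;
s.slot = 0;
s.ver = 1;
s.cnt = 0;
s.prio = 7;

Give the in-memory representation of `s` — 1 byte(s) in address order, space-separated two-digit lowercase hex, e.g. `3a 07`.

17

[7+:1] flags=0 & 0x1 = 0x0; word=0x00
[5+:2] slot=0 & 0x3 = 0x0; word=0x00
[4+:1] ver=1 & 0x1 = 0x1; word=0x10
[3+:1] cnt=0 & 0x1 = 0x0; word=0x10
[0+:3] prio=7 & 0x7 = 0x7; word=0x17
word = 0x17 → big-endian bytes:
  [0]=0x17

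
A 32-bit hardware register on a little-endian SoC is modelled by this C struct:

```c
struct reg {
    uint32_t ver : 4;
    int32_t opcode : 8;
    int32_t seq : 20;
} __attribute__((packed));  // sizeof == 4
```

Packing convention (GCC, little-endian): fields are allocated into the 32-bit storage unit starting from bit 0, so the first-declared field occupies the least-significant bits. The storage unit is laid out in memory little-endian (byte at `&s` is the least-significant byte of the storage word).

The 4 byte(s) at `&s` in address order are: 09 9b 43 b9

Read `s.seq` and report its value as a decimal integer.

[0]=0x09 [1]=0x9b [2]=0x43 [3]=0xb9 (little-endian) → word 0xb9439b09
ver [0+:4] = (word>>0) & 0xf = 9
opcode [4+:8] = (word>>4) & 0xff = 176
seq [12+:20] = (word>>12) & 0xfffff = 758841  ←
seq signed 20b, MSB=1: 758841 - 1048576 = -289735

-289735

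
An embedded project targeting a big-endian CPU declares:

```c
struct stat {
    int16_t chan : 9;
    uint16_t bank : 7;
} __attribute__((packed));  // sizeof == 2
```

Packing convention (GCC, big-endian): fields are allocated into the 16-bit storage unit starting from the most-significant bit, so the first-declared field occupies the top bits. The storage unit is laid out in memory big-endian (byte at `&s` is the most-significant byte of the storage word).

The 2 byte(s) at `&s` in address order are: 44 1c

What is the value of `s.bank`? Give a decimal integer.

[0]=0x44 [1]=0x1c (big-endian) → word 0x441c
chan [7+:9] = (word>>7) & 0x1ff = 136
bank [0+:7] = (word>>0) & 0x7f = 28  ←

28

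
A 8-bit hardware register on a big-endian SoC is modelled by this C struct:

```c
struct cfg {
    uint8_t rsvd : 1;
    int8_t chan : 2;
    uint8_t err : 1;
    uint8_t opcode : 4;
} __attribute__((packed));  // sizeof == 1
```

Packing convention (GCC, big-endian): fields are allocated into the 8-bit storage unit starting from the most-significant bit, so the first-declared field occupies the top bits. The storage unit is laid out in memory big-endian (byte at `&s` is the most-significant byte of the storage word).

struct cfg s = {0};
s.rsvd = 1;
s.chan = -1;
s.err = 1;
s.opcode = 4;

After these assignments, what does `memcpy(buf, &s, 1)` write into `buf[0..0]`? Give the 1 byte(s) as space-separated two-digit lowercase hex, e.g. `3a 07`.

[7+:1] rsvd=1 & 0x1 = 0x1; word=0x80
[5+:2] chan=-1 & 0x3 = 0x3; word=0xe0
[4+:1] err=1 & 0x1 = 0x1; word=0xf0
[0+:4] opcode=4 & 0xf = 0x4; word=0xf4
word = 0xf4 → big-endian bytes:
  [0]=0xf4

f4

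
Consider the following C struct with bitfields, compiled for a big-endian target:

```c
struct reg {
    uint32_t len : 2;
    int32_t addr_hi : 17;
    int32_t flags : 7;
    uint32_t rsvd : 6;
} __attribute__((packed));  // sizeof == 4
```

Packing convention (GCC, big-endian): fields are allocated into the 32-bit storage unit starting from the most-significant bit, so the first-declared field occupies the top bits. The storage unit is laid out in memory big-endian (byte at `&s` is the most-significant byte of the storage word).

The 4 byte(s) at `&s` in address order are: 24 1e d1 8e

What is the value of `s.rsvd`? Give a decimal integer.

[0]=0x24 [1]=0x1e [2]=0xd1 [3]=0x8e (big-endian) → word 0x241ed18e
len:2 @ bit 30 → (0x241ed18e>>30)&0x3 = 0x0
addr_hi:17 @ bit 13 → (0x241ed18e>>13)&0x1ffff = 0x120f6
flags:7 @ bit 6 → (0x241ed18e>>6)&0x7f = 0x46
rsvd:6 @ bit 0 → (0x241ed18e>>0)&0x3f = 0xe  ←

14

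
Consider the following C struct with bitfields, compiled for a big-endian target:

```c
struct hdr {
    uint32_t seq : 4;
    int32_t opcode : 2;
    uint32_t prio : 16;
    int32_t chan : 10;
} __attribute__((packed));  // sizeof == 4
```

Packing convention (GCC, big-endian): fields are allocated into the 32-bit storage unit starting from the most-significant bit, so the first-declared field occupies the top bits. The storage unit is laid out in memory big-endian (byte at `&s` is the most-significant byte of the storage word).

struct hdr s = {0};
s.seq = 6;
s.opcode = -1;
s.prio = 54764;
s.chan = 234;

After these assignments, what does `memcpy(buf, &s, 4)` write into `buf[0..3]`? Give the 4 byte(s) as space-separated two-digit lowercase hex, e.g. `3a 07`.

[28+:4] seq=6 & 0xf = 0x6; word=0x60000000
[26+:2] opcode=-1 & 0x3 = 0x3; word=0x6c000000
[10+:16] prio=54764 & 0xffff = 0xd5ec; word=0x6f57b000
[0+:10] chan=234 & 0x3ff = 0xea; word=0x6f57b0ea
word = 0x6f57b0ea → big-endian bytes:
  [0]=0x6f  [1]=0x57  [2]=0xb0  [3]=0xea

6f 57 b0 ea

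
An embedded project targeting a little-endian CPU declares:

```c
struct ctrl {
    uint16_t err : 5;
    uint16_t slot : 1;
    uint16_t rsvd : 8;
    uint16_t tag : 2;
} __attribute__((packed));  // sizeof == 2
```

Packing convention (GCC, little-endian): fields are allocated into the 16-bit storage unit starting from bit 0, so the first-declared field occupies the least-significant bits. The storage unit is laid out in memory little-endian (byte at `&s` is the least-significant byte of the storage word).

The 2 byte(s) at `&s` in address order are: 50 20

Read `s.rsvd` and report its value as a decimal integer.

129

[0]=0x50 [1]=0x20 (little-endian) → word 0x2050
err:5 @ bit 0 → (0x2050>>0)&0x1f = 0x10
slot:1 @ bit 5 → (0x2050>>5)&0x1 = 0x0
rsvd:8 @ bit 6 → (0x2050>>6)&0xff = 0x81  ←
tag:2 @ bit 14 → (0x2050>>14)&0x3 = 0x0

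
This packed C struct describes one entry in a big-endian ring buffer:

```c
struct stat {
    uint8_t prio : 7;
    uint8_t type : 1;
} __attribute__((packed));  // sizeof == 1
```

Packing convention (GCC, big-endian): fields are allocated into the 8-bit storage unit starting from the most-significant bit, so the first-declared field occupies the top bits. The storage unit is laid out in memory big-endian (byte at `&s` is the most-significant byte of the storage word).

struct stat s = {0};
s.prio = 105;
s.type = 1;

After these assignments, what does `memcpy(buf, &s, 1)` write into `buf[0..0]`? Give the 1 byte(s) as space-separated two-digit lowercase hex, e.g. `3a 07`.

[1+:7] prio=105 & 0x7f = 0x69; word=0xd2
[0+:1] type=1 & 0x1 = 0x1; word=0xd3
word = 0xd3 → big-endian bytes:
  [0]=0xd3

d3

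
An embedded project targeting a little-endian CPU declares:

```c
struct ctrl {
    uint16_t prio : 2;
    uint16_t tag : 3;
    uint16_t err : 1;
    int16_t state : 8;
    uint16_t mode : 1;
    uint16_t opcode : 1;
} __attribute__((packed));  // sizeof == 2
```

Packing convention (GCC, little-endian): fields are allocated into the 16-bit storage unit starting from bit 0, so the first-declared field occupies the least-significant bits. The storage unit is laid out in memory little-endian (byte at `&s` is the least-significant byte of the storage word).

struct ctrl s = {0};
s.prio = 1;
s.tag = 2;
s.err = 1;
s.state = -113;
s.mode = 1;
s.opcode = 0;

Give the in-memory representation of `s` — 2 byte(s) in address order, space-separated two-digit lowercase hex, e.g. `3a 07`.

e9 63

prio (2b) val=1 bits=0x1 at bit 0: 0x0001
tag (3b) val=2 bits=0x2 at bit 2: 0x0009
err (1b) val=1 bits=0x1 at bit 5: 0x0029
state (8b) val=-113 bits=0x8f at bit 6: 0x23e9
mode (1b) val=1 bits=0x1 at bit 14: 0x63e9
opcode (1b) val=0 bits=0x0 at bit 15: 0x63e9
word = 0x63e9 → little-endian bytes:
  [0]=0xe9  [1]=0x63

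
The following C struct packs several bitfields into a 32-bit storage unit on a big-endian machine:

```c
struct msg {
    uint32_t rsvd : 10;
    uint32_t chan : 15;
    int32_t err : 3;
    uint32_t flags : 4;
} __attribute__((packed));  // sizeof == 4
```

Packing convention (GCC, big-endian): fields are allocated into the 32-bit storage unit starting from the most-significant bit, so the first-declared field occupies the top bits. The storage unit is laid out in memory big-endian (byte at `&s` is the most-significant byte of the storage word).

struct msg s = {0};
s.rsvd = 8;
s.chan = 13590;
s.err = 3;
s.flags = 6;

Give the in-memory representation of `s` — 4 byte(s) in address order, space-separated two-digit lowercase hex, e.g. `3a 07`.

rsvd:10 = 8 → 0x8 << 22 → word 0x02000000
chan:15 = 13590 → 0x3516 << 7 → word 0x021a8b00
err:3 = 3 → 0x3 << 4 → word 0x021a8b30
flags:4 = 6 → 0x6 << 0 → word 0x021a8b36
word = 0x021a8b36 → big-endian bytes:
  [0]=0x02  [1]=0x1a  [2]=0x8b  [3]=0x36

02 1a 8b 36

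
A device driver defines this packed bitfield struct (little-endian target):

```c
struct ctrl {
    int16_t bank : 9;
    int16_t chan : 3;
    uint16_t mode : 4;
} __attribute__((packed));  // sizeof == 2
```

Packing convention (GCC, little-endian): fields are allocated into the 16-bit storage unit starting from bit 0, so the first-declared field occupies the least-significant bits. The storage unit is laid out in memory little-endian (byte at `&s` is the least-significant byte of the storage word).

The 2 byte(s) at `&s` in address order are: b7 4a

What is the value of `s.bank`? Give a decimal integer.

[0]=0xb7 [1]=0x4a (little-endian) → word 0x4ab7
bank:9 @ bit 0 → (0x4ab7>>0)&0x1ff = 0xb7  ←
chan:3 @ bit 9 → (0x4ab7>>9)&0x7 = 0x5
mode:4 @ bit 12 → (0x4ab7>>12)&0xf = 0x4
bank signed 9b, MSB=0: value = 183

183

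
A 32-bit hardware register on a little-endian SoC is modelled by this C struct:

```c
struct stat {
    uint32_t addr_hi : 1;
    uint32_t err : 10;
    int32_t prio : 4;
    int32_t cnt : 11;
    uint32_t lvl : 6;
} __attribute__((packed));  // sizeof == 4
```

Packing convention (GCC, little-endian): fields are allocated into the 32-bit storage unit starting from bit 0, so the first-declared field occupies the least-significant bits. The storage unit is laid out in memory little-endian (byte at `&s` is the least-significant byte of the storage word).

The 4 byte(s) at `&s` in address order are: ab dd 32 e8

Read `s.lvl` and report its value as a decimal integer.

[0]=0xab [1]=0xdd [2]=0x32 [3]=0xe8 (little-endian) → word 0xe832ddab
addr_hi [0+:1] = (word>>0) & 0x1 = 1
err [1+:10] = (word>>1) & 0x3ff = 725
prio [11+:4] = (word>>11) & 0xf = 11
cnt [15+:11] = (word>>15) & 0x7ff = 101
lvl [26+:6] = (word>>26) & 0x3f = 58  ←

58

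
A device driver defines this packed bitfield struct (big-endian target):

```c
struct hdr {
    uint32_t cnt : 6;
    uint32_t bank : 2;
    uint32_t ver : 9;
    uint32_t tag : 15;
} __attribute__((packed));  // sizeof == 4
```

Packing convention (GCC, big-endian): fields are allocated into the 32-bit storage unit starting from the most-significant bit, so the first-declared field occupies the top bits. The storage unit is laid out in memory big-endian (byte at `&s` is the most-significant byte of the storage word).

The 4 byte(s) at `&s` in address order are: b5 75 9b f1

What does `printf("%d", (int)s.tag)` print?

[0]=0xb5 [1]=0x75 [2]=0x9b [3]=0xf1 (big-endian) → word 0xb5759bf1
cnt:6 @ bit 26 → (0xb5759bf1>>26)&0x3f = 0x2d
bank:2 @ bit 24 → (0xb5759bf1>>24)&0x3 = 0x1
ver:9 @ bit 15 → (0xb5759bf1>>15)&0x1ff = 0xeb
tag:15 @ bit 0 → (0xb5759bf1>>0)&0x7fff = 0x1bf1  ←

7153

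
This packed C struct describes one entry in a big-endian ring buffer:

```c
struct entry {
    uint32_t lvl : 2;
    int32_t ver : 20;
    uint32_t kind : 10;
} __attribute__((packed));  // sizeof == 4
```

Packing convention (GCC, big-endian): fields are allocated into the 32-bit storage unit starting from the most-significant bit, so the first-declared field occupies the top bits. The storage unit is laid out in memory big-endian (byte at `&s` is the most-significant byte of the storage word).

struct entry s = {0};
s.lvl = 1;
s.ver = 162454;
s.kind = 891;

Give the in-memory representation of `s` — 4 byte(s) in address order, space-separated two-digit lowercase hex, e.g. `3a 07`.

lvl:2 = 1 → 0x1 << 30 → word 0x40000000
ver:20 = 162454 → 0x27a96 << 10 → word 0x49ea5800
kind:10 = 891 → 0x37b << 0 → word 0x49ea5b7b
word = 0x49ea5b7b → big-endian bytes:
  [0]=0x49  [1]=0xea  [2]=0x5b  [3]=0x7b

49 ea 5b 7b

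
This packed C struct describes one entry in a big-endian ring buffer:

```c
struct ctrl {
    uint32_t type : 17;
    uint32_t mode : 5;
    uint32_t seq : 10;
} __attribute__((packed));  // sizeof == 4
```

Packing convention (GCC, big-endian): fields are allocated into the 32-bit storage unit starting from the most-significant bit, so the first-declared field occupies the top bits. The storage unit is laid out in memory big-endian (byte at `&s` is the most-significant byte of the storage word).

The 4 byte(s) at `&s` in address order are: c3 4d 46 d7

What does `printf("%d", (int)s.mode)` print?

[0]=0xc3 [1]=0x4d [2]=0x46 [3]=0xd7 (big-endian) → word 0xc34d46d7
type:17 @ bit 15 → (0xc34d46d7>>15)&0x1ffff = 0x1869a
mode:5 @ bit 10 → (0xc34d46d7>>10)&0x1f = 0x11  ←
seq:10 @ bit 0 → (0xc34d46d7>>0)&0x3ff = 0x2d7

17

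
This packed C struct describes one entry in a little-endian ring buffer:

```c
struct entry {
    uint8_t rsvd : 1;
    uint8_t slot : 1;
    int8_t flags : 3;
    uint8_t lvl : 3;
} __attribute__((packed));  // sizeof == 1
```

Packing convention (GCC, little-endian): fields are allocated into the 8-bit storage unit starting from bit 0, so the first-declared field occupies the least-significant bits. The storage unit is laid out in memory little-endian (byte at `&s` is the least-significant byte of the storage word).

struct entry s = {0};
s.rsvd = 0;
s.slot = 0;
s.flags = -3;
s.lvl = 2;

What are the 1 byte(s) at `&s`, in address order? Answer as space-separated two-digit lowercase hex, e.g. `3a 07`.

54

rsvd:1 = 0 → 0x0 << 0 → word 0x00
slot:1 = 0 → 0x0 << 1 → word 0x00
flags:3 = -3 → 0x5 << 2 → word 0x14
lvl:3 = 2 → 0x2 << 5 → word 0x54
word = 0x54 → little-endian bytes:
  [0]=0x54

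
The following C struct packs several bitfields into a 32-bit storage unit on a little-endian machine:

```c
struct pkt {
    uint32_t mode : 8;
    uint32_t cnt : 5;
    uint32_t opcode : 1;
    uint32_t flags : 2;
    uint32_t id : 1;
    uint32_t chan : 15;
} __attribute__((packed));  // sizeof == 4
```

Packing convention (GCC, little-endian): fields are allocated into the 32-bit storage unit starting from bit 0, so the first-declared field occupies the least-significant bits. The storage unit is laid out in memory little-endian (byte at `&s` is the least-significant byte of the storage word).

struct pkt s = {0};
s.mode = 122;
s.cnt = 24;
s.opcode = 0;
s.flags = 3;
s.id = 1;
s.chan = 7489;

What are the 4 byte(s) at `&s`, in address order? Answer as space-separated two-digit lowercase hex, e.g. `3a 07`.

7a d8 83 3a

mode:8 = 122 → 0x7a << 0 → word 0x0000007a
cnt:5 = 24 → 0x18 << 8 → word 0x0000187a
opcode:1 = 0 → 0x0 << 13 → word 0x0000187a
flags:2 = 3 → 0x3 << 14 → word 0x0000d87a
id:1 = 1 → 0x1 << 16 → word 0x0001d87a
chan:15 = 7489 → 0x1d41 << 17 → word 0x3a83d87a
word = 0x3a83d87a → little-endian bytes:
  [0]=0x7a  [1]=0xd8  [2]=0x83  [3]=0x3a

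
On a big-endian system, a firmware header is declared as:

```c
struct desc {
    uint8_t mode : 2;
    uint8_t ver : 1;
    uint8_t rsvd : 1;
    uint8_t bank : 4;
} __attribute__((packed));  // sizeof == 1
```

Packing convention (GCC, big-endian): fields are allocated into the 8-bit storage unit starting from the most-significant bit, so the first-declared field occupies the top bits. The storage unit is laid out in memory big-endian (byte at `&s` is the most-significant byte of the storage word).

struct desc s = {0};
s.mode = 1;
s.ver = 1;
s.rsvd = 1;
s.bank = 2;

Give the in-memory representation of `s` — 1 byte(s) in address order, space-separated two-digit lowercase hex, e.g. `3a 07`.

72

mode (2b) val=1 bits=0x1 at bit 6: 0x40
ver (1b) val=1 bits=0x1 at bit 5: 0x60
rsvd (1b) val=1 bits=0x1 at bit 4: 0x70
bank (4b) val=2 bits=0x2 at bit 0: 0x72
word = 0x72 → big-endian bytes:
  [0]=0x72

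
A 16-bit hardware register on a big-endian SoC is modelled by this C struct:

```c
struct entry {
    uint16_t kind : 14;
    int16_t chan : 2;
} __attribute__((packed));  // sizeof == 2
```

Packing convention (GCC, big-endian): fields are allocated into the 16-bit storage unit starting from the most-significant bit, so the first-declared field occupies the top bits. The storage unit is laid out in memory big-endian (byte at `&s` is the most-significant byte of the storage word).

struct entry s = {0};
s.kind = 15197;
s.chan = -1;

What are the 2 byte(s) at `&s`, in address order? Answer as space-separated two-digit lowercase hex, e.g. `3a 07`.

ed 77

kind:14 = 15197 → 0x3b5d << 2 → word 0xed74
chan:2 = -1 → 0x3 << 0 → word 0xed77
word = 0xed77 → big-endian bytes:
  [0]=0xed  [1]=0x77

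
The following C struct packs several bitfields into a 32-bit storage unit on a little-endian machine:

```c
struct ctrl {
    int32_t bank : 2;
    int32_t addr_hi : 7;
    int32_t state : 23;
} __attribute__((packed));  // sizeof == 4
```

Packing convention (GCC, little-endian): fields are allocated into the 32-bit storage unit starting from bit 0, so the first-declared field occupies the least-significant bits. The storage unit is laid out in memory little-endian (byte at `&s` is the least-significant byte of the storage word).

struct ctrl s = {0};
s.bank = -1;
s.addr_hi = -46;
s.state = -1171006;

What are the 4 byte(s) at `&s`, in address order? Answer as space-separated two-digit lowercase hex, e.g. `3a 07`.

4b 85 43 dc

bank:2 = -1 → 0x3 << 0 → word 0x00000003
addr_hi:7 = -46 → 0x52 << 2 → word 0x0000014b
state:23 = -1171006 → 0x6e21c2 << 9 → word 0xdc43854b
word = 0xdc43854b → little-endian bytes:
  [0]=0x4b  [1]=0x85  [2]=0x43  [3]=0xdc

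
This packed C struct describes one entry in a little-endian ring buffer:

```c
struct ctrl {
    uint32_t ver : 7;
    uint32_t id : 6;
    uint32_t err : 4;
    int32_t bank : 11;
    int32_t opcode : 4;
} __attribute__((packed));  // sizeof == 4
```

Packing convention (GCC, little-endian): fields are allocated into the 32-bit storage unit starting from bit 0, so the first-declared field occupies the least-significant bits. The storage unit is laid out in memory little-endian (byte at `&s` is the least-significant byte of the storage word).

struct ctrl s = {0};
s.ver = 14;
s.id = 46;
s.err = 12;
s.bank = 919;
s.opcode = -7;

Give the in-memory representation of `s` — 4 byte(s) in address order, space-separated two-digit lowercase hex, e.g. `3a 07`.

0e 97 2f 97

ver:7 = 14 → 0xe << 0 → word 0x0000000e
id:6 = 46 → 0x2e << 7 → word 0x0000170e
err:4 = 12 → 0xc << 13 → word 0x0001970e
bank:11 = 919 → 0x397 << 17 → word 0x072f970e
opcode:4 = -7 → 0x9 << 28 → word 0x972f970e
word = 0x972f970e → little-endian bytes:
  [0]=0x0e  [1]=0x97  [2]=0x2f  [3]=0x97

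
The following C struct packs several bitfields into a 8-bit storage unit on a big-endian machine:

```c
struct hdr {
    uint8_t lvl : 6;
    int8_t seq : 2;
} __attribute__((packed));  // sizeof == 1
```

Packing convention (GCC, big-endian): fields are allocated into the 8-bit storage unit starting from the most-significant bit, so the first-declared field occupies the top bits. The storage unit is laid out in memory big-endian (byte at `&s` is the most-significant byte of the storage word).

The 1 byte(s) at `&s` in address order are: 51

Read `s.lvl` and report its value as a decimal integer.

[0]=0x51 (big-endian) → word 0x51
lvl:6 @ bit 2 → (0x51>>2)&0x3f = 0x14  ←
seq:2 @ bit 0 → (0x51>>0)&0x3 = 0x1

20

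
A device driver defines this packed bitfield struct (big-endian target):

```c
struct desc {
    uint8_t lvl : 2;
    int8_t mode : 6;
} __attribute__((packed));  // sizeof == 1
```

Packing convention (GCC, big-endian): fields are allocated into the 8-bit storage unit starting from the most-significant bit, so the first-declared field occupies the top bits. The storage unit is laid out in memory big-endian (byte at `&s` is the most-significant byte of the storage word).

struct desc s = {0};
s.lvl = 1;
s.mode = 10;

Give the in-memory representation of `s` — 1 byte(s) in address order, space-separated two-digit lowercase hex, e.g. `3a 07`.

lvl (2b) val=1 bits=0x1 at bit 6: 0x40
mode (6b) val=10 bits=0xa at bit 0: 0x4a
word = 0x4a → big-endian bytes:
  [0]=0x4a

4a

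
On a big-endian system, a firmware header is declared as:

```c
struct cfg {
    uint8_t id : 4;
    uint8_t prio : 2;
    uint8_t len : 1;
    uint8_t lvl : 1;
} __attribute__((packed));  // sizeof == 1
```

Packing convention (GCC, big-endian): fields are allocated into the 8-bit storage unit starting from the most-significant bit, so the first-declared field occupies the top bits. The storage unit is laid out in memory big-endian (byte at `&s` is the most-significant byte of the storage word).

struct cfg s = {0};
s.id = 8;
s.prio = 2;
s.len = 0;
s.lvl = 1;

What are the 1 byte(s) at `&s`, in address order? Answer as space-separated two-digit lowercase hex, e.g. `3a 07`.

id (4b) val=8 bits=0x8 at bit 4: 0x80
prio (2b) val=2 bits=0x2 at bit 2: 0x88
len (1b) val=0 bits=0x0 at bit 1: 0x88
lvl (1b) val=1 bits=0x1 at bit 0: 0x89
word = 0x89 → big-endian bytes:
  [0]=0x89

89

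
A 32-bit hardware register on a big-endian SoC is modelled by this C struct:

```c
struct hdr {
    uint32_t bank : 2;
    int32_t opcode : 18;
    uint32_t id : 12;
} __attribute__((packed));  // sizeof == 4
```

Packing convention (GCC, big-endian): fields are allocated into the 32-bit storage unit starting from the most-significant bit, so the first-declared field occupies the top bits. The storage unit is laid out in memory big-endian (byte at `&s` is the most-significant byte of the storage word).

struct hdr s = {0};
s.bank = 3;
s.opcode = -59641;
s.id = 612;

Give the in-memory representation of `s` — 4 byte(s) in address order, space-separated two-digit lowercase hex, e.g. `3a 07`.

bank:2 = 3 → 0x3 << 30 → word 0xc0000000
opcode:18 = -59641 → 0x31707 << 12 → word 0xf1707000
id:12 = 612 → 0x264 << 0 → word 0xf1707264
word = 0xf1707264 → big-endian bytes:
  [0]=0xf1  [1]=0x70  [2]=0x72  [3]=0x64

f1 70 72 64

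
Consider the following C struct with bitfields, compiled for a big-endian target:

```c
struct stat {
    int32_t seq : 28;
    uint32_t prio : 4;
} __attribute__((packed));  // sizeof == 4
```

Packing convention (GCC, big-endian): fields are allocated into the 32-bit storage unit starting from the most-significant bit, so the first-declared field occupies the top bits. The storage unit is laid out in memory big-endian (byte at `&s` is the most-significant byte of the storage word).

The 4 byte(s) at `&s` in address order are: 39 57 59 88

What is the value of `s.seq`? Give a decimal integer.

60126616

[0]=0x39 [1]=0x57 [2]=0x59 [3]=0x88 (big-endian) → word 0x39575988
seq:28 @ bit 4 → (0x39575988>>4)&0xfffffff = 0x3957598  ←
prio:4 @ bit 0 → (0x39575988>>0)&0xf = 0x8
seq signed 28b, MSB=0: value = 60126616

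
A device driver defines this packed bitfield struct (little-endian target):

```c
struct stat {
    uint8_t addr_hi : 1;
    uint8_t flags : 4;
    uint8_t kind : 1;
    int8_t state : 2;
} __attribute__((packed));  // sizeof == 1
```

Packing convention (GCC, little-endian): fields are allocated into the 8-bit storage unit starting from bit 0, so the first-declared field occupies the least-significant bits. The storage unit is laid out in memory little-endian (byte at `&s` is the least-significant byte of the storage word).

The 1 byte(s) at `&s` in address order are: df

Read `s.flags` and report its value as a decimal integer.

[0]=0xdf (little-endian) → word 0xdf
addr_hi [0+:1] = (word>>0) & 0x1 = 1
flags [1+:4] = (word>>1) & 0xf = 15  ←
kind [5+:1] = (word>>5) & 0x1 = 0
state [6+:2] = (word>>6) & 0x3 = 3

15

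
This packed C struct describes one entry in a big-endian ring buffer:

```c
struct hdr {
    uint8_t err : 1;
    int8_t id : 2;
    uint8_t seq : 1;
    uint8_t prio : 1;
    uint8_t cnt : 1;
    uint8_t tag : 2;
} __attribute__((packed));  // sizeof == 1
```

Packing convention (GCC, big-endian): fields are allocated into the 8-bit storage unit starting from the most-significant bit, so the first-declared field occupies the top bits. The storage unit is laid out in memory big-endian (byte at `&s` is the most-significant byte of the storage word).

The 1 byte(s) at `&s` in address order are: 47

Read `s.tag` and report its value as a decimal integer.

3

[0]=0x47 (big-endian) → word 0x47
err [7+:1] = (word>>7) & 0x1 = 0
id [5+:2] = (word>>5) & 0x3 = 2
seq [4+:1] = (word>>4) & 0x1 = 0
prio [3+:1] = (word>>3) & 0x1 = 0
cnt [2+:1] = (word>>2) & 0x1 = 1
tag [0+:2] = (word>>0) & 0x3 = 3  ←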